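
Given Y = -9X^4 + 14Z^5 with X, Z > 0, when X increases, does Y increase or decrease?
Y decreases

Taking the partial derivative:
∂Y/∂X = -36X^3

∂Y/∂X = -36X^3 < 0 (assuming positive values)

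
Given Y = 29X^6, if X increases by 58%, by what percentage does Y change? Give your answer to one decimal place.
1455.8%

For Y = 29X^6:
If X → X(1 + 0.58)
Then Y → Y · (1 + 0.58)^6
     ≈ Y · 15.5576

Percentage change = ((1 + 0.58)^6 − 1) × 100% ≈ 1455.8%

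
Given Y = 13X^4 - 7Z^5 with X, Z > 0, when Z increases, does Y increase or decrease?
Y decreases

Taking the partial derivative:
∂Y/∂Z = -35Z^4

∂Y/∂Z = -35Z^4 < 0 (assuming positive values)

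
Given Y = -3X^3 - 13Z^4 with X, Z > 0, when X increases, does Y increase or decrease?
Y decreases

Taking the partial derivative:
∂Y/∂X = -9X^2

∂Y/∂X = -9X^2 < 0 (assuming positive values)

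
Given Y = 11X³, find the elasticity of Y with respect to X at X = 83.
Elasticity = 3

Elasticity = (dY/dX) · (X/Y)

dY/dX = 33·X²
At X = 83: dY/dX = 227337, Y = 6289657

Elasticity = 227337 · (83 / 6289657) = 3

Interpretation: for a small percentage change in X, the percentage change in Y is approximately 3.00 times as large.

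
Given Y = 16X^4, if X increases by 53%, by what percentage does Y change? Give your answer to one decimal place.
448.0%

For Y = 16X^4:
If X → X(1 + 0.53)
Then Y → Y · (1 + 0.53)^4
     ≈ Y · 5.4798

Percentage change = ((1 + 0.53)^4 − 1) × 100% ≈ 448.0%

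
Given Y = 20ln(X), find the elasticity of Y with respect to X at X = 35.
Elasticity = 1/ln(35) ≈ 0.2813

Elasticity = (dY/dX) · (X/Y)

dY/dX = 20/X
At X = 35: dY/dX = 4/7, Y = 20·ln(35)

Elasticity = (4/7) · (35 / (20·ln(35))) = 1/ln(35) ≈ 0.2813

Interpretation: for a small percentage change in X, the percentage change in Y is approximately 0.28 times as large.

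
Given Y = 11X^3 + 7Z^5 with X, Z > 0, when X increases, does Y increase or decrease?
Y increases

Taking the partial derivative:
∂Y/∂X = 33X^2

∂Y/∂X = 33X^2 > 0 (assuming positive values)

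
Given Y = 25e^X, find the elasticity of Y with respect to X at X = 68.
Elasticity = 68

Elasticity = (dY/dX) · (X/Y)

dY/dX = 25·e^X
At X = 68: dY/dX = 25·e^68, Y = 25·e^68

Elasticity = (25·e^68) · (68 / (25·e^68)) = 68

Interpretation: for a small percentage change in X, the percentage change in Y is approximately 68.00 times as large.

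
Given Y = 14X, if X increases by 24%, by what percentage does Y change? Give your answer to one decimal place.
24.0%

For Y = 14X:
If X → X(1 + 0.24)
Then Y → Y · (1 + 0.24)^1
     = Y · 1.2400

Percentage change = ((1 + 0.24)^1 − 1) × 100% = 24.0%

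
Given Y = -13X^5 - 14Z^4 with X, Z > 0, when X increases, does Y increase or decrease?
Y decreases

Taking the partial derivative:
∂Y/∂X = -65X^4

∂Y/∂X = -65X^4 < 0 (assuming positive values)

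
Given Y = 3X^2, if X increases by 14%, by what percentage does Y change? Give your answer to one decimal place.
30.0%

For Y = 3X^2:
If X → X(1 + 0.14)
Then Y → Y · (1 + 0.14)^2
     = Y · 1.2996

Percentage change = ((1 + 0.14)^2 − 1) × 100% ≈ 30.0%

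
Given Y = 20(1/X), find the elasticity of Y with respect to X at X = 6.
Elasticity = -1

Elasticity = (dY/dX) · (X/Y)

dY/dX = -20/X²
At X = 6: dY/dX = -5/9, Y = 10/3

Elasticity = (-5/9) · (6 / (10/3)) = -1

Interpretation: for a small percentage change in X, the percentage change in Y is approximately -1.00 times as large.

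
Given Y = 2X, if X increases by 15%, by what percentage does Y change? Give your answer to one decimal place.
15.0%

For Y = 2X:
If X → X(1 + 0.15)
Then Y → Y · (1 + 0.15)^1
     = Y · 1.1500

Percentage change = ((1 + 0.15)^1 − 1) × 100% = 15.0%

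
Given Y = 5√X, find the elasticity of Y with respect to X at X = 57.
Elasticity = 1/2

Elasticity = (dY/dX) · (X/Y)

dY/dX = 5/(2·√X)
At X = 57: dY/dX = 5·√57/114, Y = 5·√57

Elasticity = (5·√57/114) · (57 / (5·√57)) = 1/2

Interpretation: for a small percentage change in X, the percentage change in Y is approximately 0.50 times as large.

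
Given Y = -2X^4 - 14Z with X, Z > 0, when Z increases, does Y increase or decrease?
Y decreases

Taking the partial derivative:
∂Y/∂Z = -14

∂Y/∂Z = -14 < 0 (assuming positive values)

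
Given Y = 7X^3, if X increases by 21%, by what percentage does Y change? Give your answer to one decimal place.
77.2%

For Y = 7X^3:
If X → X(1 + 0.21)
Then Y → Y · (1 + 0.21)^3
     ≈ Y · 1.7716

Percentage change = ((1 + 0.21)^3 − 1) × 100% ≈ 77.2%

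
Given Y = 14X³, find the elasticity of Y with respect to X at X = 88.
Elasticity = 3

Elasticity = (dY/dX) · (X/Y)

dY/dX = 42·X²
At X = 88: dY/dX = 325248, Y = 9540608

Elasticity = 325248 · (88 / 9540608) = 3

Interpretation: for a small percentage change in X, the percentage change in Y is approximately 3.00 times as large.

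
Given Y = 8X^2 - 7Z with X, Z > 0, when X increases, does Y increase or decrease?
Y increases

Taking the partial derivative:
∂Y/∂X = 16X

∂Y/∂X = 16X > 0 (assuming positive values)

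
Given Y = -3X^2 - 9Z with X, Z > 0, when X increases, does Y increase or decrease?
Y decreases

Taking the partial derivative:
∂Y/∂X = -6X

∂Y/∂X = -6X < 0 (assuming positive values)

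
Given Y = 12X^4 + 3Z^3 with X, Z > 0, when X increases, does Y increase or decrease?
Y increases

Taking the partial derivative:
∂Y/∂X = 48X^3

∂Y/∂X = 48X^3 > 0 (assuming positive values)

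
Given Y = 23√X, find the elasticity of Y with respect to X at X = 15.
Elasticity = 1/2

Elasticity = (dY/dX) · (X/Y)

dY/dX = 23/(2·√X)
At X = 15: dY/dX = 23·√15/30, Y = 23·√15

Elasticity = (23·√15/30) · (15 / (23·√15)) = 1/2

Interpretation: for a small percentage change in X, the percentage change in Y is approximately 0.50 times as large.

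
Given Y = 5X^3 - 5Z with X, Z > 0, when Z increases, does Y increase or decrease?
Y decreases

Taking the partial derivative:
∂Y/∂Z = -5

∂Y/∂Z = -5 < 0 (assuming positive values)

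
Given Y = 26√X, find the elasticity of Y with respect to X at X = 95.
Elasticity = 1/2

Elasticity = (dY/dX) · (X/Y)

dY/dX = 13/√X
At X = 95: dY/dX = 13·√95/95, Y = 26·√95

Elasticity = (13·√95/95) · (95 / (26·√95)) = 1/2

Interpretation: for a small percentage change in X, the percentage change in Y is approximately 0.50 times as large.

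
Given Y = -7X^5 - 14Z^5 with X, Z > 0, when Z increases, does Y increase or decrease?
Y decreases

Taking the partial derivative:
∂Y/∂Z = -70Z^4

∂Y/∂Z = -70Z^4 < 0 (assuming positive values)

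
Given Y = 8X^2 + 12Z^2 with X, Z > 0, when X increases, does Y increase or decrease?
Y increases

Taking the partial derivative:
∂Y/∂X = 16X

∂Y/∂X = 16X > 0 (assuming positive values)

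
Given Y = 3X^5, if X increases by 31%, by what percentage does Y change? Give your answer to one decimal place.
285.8%

For Y = 3X^5:
If X → X(1 + 0.31)
Then Y → Y · (1 + 0.31)^5
     ≈ Y · 3.8579

Percentage change = ((1 + 0.31)^5 − 1) × 100% ≈ 285.8%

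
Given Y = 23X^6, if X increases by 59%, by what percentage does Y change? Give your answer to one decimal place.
1515.8%

For Y = 23X^6:
If X → X(1 + 0.59)
Then Y → Y · (1 + 0.59)^6
     ≈ Y · 16.1578

Percentage change = ((1 + 0.59)^6 − 1) × 100% ≈ 1515.8%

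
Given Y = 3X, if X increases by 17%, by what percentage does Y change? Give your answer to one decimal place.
17.0%

For Y = 3X:
If X → X(1 + 0.17)
Then Y → Y · (1 + 0.17)^1
     = Y · 1.1700

Percentage change = ((1 + 0.17)^1 − 1) × 100% = 17.0%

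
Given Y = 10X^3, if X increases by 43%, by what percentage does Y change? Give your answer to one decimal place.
192.4%

For Y = 10X^3:
If X → X(1 + 0.43)
Then Y → Y · (1 + 0.43)^3
     ≈ Y · 2.9242

Percentage change = ((1 + 0.43)^3 − 1) × 100% ≈ 192.4%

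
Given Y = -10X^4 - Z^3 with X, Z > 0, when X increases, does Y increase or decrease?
Y decreases

Taking the partial derivative:
∂Y/∂X = -40X^3

∂Y/∂X = -40X^3 < 0 (assuming positive values)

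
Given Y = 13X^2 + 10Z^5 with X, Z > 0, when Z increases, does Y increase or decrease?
Y increases

Taking the partial derivative:
∂Y/∂Z = 50Z^4

∂Y/∂Z = 50Z^4 > 0 (assuming positive values)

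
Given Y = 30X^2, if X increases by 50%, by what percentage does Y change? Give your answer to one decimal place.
125.0%

For Y = 30X^2:
If X → X(1 + 0.5)
Then Y → Y · (1 + 0.5)^2
     = Y · 2.2500

Percentage change = ((1 + 0.5)^2 − 1) × 100% = 125.0%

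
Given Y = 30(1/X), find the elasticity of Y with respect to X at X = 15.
Elasticity = -1

Elasticity = (dY/dX) · (X/Y)

dY/dX = -30/X²
At X = 15: dY/dX = -2/15, Y = 2

Elasticity = (-2/15) · (15 / 2) = -1

Interpretation: for a small percentage change in X, the percentage change in Y is approximately -1.00 times as large.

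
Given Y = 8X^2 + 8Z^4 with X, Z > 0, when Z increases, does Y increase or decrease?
Y increases

Taking the partial derivative:
∂Y/∂Z = 32Z^3

∂Y/∂Z = 32Z^3 > 0 (assuming positive values)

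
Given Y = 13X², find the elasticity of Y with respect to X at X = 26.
Elasticity = 2

Elasticity = (dY/dX) · (X/Y)

dY/dX = 26·X
At X = 26: dY/dX = 676, Y = 8788

Elasticity = 676 · (26 / 8788) = 2

Interpretation: for a small percentage change in X, the percentage change in Y is approximately 2.00 times as large.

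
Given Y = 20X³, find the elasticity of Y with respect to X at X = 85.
Elasticity = 3

Elasticity = (dY/dX) · (X/Y)

dY/dX = 60·X²
At X = 85: dY/dX = 433500, Y = 12282500

Elasticity = 433500 · (85 / 12282500) = 3

Interpretation: for a small percentage change in X, the percentage change in Y is approximately 3.00 times as large.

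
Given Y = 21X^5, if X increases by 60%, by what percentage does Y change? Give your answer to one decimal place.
948.6%

For Y = 21X^5:
If X → X(1 + 0.6)
Then Y → Y · (1 + 0.6)^5
     ≈ Y · 10.4858

Percentage change = ((1 + 0.6)^5 − 1) × 100% ≈ 948.6%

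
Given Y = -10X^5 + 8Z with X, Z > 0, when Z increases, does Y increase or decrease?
Y increases

Taking the partial derivative:
∂Y/∂Z = 8

∂Y/∂Z = 8 > 0 (assuming positive values)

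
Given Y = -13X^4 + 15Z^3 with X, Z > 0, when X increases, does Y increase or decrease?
Y decreases

Taking the partial derivative:
∂Y/∂X = -52X^3

∂Y/∂X = -52X^3 < 0 (assuming positive values)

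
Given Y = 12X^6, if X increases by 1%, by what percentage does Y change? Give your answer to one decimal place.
6.2%

For Y = 12X^6:
If X → X(1 + 0.01)
Then Y → Y · (1 + 0.01)^6
     ≈ Y · 1.0615

Percentage change = ((1 + 0.01)^6 − 1) × 100% ≈ 6.2%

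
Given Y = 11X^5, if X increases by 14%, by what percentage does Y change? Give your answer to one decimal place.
92.5%

For Y = 11X^5:
If X → X(1 + 0.14)
Then Y → Y · (1 + 0.14)^5
     ≈ Y · 1.9254

Percentage change = ((1 + 0.14)^5 − 1) × 100% ≈ 92.5%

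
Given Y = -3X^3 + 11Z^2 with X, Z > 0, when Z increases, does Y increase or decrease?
Y increases

Taking the partial derivative:
∂Y/∂Z = 22Z

∂Y/∂Z = 22Z > 0 (assuming positive values)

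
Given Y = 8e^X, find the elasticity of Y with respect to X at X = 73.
Elasticity = 73

Elasticity = (dY/dX) · (X/Y)

dY/dX = 8·e^X
At X = 73: dY/dX = 8·e^73, Y = 8·e^73

Elasticity = (8·e^73) · (73 / (8·e^73)) = 73

Interpretation: for a small percentage change in X, the percentage change in Y is approximately 73.00 times as large.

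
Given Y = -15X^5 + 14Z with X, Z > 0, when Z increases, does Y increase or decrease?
Y increases

Taking the partial derivative:
∂Y/∂Z = 14

∂Y/∂Z = 14 > 0 (assuming positive values)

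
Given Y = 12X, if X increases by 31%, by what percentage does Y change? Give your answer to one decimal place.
31.0%

For Y = 12X:
If X → X(1 + 0.31)
Then Y → Y · (1 + 0.31)^1
     = Y · 1.3100

Percentage change = ((1 + 0.31)^1 − 1) × 100% = 31.0%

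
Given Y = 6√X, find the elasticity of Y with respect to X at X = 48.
Elasticity = 1/2

Elasticity = (dY/dX) · (X/Y)

dY/dX = 3/√X
At X = 48: dY/dX = √3/4, Y = 24·√3

Elasticity = (√3/4) · (48 / (24·√3)) = 1/2

Interpretation: for a small percentage change in X, the percentage change in Y is approximately 0.50 times as large.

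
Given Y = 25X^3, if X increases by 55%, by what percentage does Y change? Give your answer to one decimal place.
272.4%

For Y = 25X^3:
If X → X(1 + 0.55)
Then Y → Y · (1 + 0.55)^3
     ≈ Y · 3.7239

Percentage change = ((1 + 0.55)^3 − 1) × 100% ≈ 272.4%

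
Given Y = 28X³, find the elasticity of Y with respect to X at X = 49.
Elasticity = 3

Elasticity = (dY/dX) · (X/Y)

dY/dX = 84·X²
At X = 49: dY/dX = 201684, Y = 3294172

Elasticity = 201684 · (49 / 3294172) = 3

Interpretation: for a small percentage change in X, the percentage change in Y is approximately 3.00 times as large.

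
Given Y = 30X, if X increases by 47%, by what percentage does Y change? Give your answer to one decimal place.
47.0%

For Y = 30X:
If X → X(1 + 0.47)
Then Y → Y · (1 + 0.47)^1
     = Y · 1.4700

Percentage change = ((1 + 0.47)^1 − 1) × 100% = 47.0%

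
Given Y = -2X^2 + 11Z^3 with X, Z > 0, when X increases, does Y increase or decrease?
Y decreases

Taking the partial derivative:
∂Y/∂X = -4X

∂Y/∂X = -4X < 0 (assuming positive values)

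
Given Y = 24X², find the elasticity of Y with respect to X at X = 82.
Elasticity = 2

Elasticity = (dY/dX) · (X/Y)

dY/dX = 48·X
At X = 82: dY/dX = 3936, Y = 161376

Elasticity = 3936 · (82 / 161376) = 2

Interpretation: for a small percentage change in X, the percentage change in Y is approximately 2.00 times as large.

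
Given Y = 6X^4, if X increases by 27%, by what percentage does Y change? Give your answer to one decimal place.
160.1%

For Y = 6X^4:
If X → X(1 + 0.27)
Then Y → Y · (1 + 0.27)^4
     ≈ Y · 2.6014

Percentage change = ((1 + 0.27)^4 − 1) × 100% ≈ 160.1%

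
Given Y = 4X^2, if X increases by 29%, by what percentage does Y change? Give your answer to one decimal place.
66.4%

For Y = 4X^2:
If X → X(1 + 0.29)
Then Y → Y · (1 + 0.29)^2
     = Y · 1.6641

Percentage change = ((1 + 0.29)^2 − 1) × 100% ≈ 66.4%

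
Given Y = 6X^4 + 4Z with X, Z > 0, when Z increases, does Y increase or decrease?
Y increases

Taking the partial derivative:
∂Y/∂Z = 4

∂Y/∂Z = 4 > 0 (assuming positive values)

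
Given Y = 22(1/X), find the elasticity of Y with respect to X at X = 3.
Elasticity = -1

Elasticity = (dY/dX) · (X/Y)

dY/dX = -22/X²
At X = 3: dY/dX = -22/9, Y = 22/3

Elasticity = (-22/9) · (3 / (22/3)) = -1

Interpretation: for a small percentage change in X, the percentage change in Y is approximately -1.00 times as large.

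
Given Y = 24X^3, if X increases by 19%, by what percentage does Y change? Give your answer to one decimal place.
68.5%

For Y = 24X^3:
If X → X(1 + 0.19)
Then Y → Y · (1 + 0.19)^3
     ≈ Y · 1.6852

Percentage change = ((1 + 0.19)^3 − 1) × 100% ≈ 68.5%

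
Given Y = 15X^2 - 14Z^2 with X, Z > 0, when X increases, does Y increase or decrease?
Y increases

Taking the partial derivative:
∂Y/∂X = 30X

∂Y/∂X = 30X > 0 (assuming positive values)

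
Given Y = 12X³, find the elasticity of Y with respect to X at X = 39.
Elasticity = 3

Elasticity = (dY/dX) · (X/Y)

dY/dX = 36·X²
At X = 39: dY/dX = 54756, Y = 711828

Elasticity = 54756 · (39 / 711828) = 3

Interpretation: for a small percentage change in X, the percentage change in Y is approximately 3.00 times as large.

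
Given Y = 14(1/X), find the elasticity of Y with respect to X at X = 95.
Elasticity = -1

Elasticity = (dY/dX) · (X/Y)

dY/dX = -14/X²
At X = 95: dY/dX = -14/9025, Y = 14/95

Elasticity = (-14/9025) · (95 / (14/95)) = -1

Interpretation: for a small percentage change in X, the percentage change in Y is approximately -1.00 times as large.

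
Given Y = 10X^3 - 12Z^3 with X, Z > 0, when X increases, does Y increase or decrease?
Y increases

Taking the partial derivative:
∂Y/∂X = 30X^2

∂Y/∂X = 30X^2 > 0 (assuming positive values)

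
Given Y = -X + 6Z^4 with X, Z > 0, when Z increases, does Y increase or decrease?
Y increases

Taking the partial derivative:
∂Y/∂Z = 24Z^3

∂Y/∂Z = 24Z^3 > 0 (assuming positive values)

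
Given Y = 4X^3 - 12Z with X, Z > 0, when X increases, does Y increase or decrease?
Y increases

Taking the partial derivative:
∂Y/∂X = 12X^2

∂Y/∂X = 12X^2 > 0 (assuming positive values)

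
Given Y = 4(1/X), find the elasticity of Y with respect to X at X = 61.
Elasticity = -1

Elasticity = (dY/dX) · (X/Y)

dY/dX = -4/X²
At X = 61: dY/dX = -4/3721, Y = 4/61

Elasticity = (-4/3721) · (61 / (4/61)) = -1

Interpretation: for a small percentage change in X, the percentage change in Y is approximately -1.00 times as large.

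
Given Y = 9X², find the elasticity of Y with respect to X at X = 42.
Elasticity = 2

Elasticity = (dY/dX) · (X/Y)

dY/dX = 18·X
At X = 42: dY/dX = 756, Y = 15876

Elasticity = 756 · (42 / 15876) = 2

Interpretation: for a small percentage change in X, the percentage change in Y is approximately 2.00 times as large.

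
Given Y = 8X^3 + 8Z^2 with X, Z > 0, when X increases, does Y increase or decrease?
Y increases

Taking the partial derivative:
∂Y/∂X = 24X^2

∂Y/∂X = 24X^2 > 0 (assuming positive values)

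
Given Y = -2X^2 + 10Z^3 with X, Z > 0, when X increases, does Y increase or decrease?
Y decreases

Taking the partial derivative:
∂Y/∂X = -4X

∂Y/∂X = -4X < 0 (assuming positive values)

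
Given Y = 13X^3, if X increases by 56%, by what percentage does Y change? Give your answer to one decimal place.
279.6%

For Y = 13X^3:
If X → X(1 + 0.56)
Then Y → Y · (1 + 0.56)^3
     ≈ Y · 3.7964

Percentage change = ((1 + 0.56)^3 − 1) × 100% ≈ 279.6%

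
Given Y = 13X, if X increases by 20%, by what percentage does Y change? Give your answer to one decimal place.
20.0%

For Y = 13X:
If X → X(1 + 0.2)
Then Y → Y · (1 + 0.2)^1
     = Y · 1.2000

Percentage change = ((1 + 0.2)^1 − 1) × 100% = 20.0%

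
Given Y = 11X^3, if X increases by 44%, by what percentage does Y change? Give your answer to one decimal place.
198.6%

For Y = 11X^3:
If X → X(1 + 0.44)
Then Y → Y · (1 + 0.44)^3
     ≈ Y · 2.9860

Percentage change = ((1 + 0.44)^3 − 1) × 100% ≈ 198.6%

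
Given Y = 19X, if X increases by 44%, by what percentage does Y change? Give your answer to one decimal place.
44.0%

For Y = 19X:
If X → X(1 + 0.44)
Then Y → Y · (1 + 0.44)^1
     = Y · 1.4400

Percentage change = ((1 + 0.44)^1 − 1) × 100% = 44.0%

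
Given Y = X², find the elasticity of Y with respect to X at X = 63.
Elasticity = 2

Elasticity = (dY/dX) · (X/Y)

dY/dX = 2·X
At X = 63: dY/dX = 126, Y = 3969

Elasticity = 126 · (63 / 3969) = 2

Interpretation: for a small percentage change in X, the percentage change in Y is approximately 2.00 times as large.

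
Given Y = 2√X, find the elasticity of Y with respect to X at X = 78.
Elasticity = 1/2

Elasticity = (dY/dX) · (X/Y)

dY/dX = 1/√X
At X = 78: dY/dX = √78/78, Y = 2·√78

Elasticity = (√78/78) · (78 / (2·√78)) = 1/2

Interpretation: for a small percentage change in X, the percentage change in Y is approximately 0.50 times as large.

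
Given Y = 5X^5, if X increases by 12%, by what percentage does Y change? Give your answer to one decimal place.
76.2%

For Y = 5X^5:
If X → X(1 + 0.12)
Then Y → Y · (1 + 0.12)^5
     ≈ Y · 1.7623

Percentage change = ((1 + 0.12)^5 − 1) × 100% ≈ 76.2%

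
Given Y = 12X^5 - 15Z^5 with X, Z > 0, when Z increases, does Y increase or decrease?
Y decreases

Taking the partial derivative:
∂Y/∂Z = -75Z^4

∂Y/∂Z = -75Z^4 < 0 (assuming positive values)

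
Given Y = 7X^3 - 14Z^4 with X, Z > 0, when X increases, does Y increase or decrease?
Y increases

Taking the partial derivative:
∂Y/∂X = 21X^2

∂Y/∂X = 21X^2 > 0 (assuming positive values)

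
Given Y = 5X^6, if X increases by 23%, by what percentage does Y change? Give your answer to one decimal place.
246.3%

For Y = 5X^6:
If X → X(1 + 0.23)
Then Y → Y · (1 + 0.23)^6
     ≈ Y · 3.4628

Percentage change = ((1 + 0.23)^6 − 1) × 100% ≈ 246.3%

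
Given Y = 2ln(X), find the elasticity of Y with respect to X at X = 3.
Elasticity = 1/ln(3) ≈ 0.9102

Elasticity = (dY/dX) · (X/Y)

dY/dX = 2/X
At X = 3: dY/dX = 2/3, Y = 2·ln(3)

Elasticity = (2/3) · (3 / (2·ln(3))) = 1/ln(3) ≈ 0.9102

Interpretation: for a small percentage change in X, the percentage change in Y is approximately 0.91 times as large.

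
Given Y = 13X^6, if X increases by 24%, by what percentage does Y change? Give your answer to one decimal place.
263.5%

For Y = 13X^6:
If X → X(1 + 0.24)
Then Y → Y · (1 + 0.24)^6
     ≈ Y · 3.6352

Percentage change = ((1 + 0.24)^6 − 1) × 100% ≈ 263.5%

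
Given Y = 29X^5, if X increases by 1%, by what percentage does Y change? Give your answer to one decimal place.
5.1%

For Y = 29X^5:
If X → X(1 + 0.01)
Then Y → Y · (1 + 0.01)^5
     ≈ Y · 1.0510

Percentage change = ((1 + 0.01)^5 − 1) × 100% ≈ 5.1%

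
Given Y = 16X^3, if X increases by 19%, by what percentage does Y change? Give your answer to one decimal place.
68.5%

For Y = 16X^3:
If X → X(1 + 0.19)
Then Y → Y · (1 + 0.19)^3
     ≈ Y · 1.6852

Percentage change = ((1 + 0.19)^3 − 1) × 100% ≈ 68.5%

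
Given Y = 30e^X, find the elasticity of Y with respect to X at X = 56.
Elasticity = 56

Elasticity = (dY/dX) · (X/Y)

dY/dX = 30·e^X
At X = 56: dY/dX = 30·e^56, Y = 30·e^56

Elasticity = (30·e^56) · (56 / (30·e^56)) = 56

Interpretation: for a small percentage change in X, the percentage change in Y is approximately 56.00 times as large.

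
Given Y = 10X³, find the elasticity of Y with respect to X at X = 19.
Elasticity = 3

Elasticity = (dY/dX) · (X/Y)

dY/dX = 30·X²
At X = 19: dY/dX = 10830, Y = 68590

Elasticity = 10830 · (19 / 68590) = 3

Interpretation: for a small percentage change in X, the percentage change in Y is approximately 3.00 times as large.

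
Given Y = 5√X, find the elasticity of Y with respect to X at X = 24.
Elasticity = 1/2

Elasticity = (dY/dX) · (X/Y)

dY/dX = 5/(2·√X)
At X = 24: dY/dX = 5·√6/24, Y = 10·√6

Elasticity = (5·√6/24) · (24 / (10·√6)) = 1/2

Interpretation: for a small percentage change in X, the percentage change in Y is approximately 0.50 times as large.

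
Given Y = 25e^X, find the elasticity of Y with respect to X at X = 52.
Elasticity = 52

Elasticity = (dY/dX) · (X/Y)

dY/dX = 25·e^X
At X = 52: dY/dX = 25·e^52, Y = 25·e^52

Elasticity = (25·e^52) · (52 / (25·e^52)) = 52

Interpretation: for a small percentage change in X, the percentage change in Y is approximately 52.00 times as large.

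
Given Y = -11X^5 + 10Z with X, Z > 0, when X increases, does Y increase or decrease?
Y decreases

Taking the partial derivative:
∂Y/∂X = -55X^4

∂Y/∂X = -55X^4 < 0 (assuming positive values)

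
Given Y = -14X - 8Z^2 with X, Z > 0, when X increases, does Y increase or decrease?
Y decreases

Taking the partial derivative:
∂Y/∂X = -14

∂Y/∂X = -14 < 0 (assuming positive values)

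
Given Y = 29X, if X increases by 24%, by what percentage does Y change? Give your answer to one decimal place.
24.0%

For Y = 29X:
If X → X(1 + 0.24)
Then Y → Y · (1 + 0.24)^1
     = Y · 1.2400

Percentage change = ((1 + 0.24)^1 − 1) × 100% = 24.0%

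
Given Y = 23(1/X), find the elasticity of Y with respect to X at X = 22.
Elasticity = -1

Elasticity = (dY/dX) · (X/Y)

dY/dX = -23/X²
At X = 22: dY/dX = -23/484, Y = 23/22

Elasticity = (-23/484) · (22 / (23/22)) = -1

Interpretation: for a small percentage change in X, the percentage change in Y is approximately -1.00 times as large.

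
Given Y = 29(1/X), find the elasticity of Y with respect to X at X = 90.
Elasticity = -1

Elasticity = (dY/dX) · (X/Y)

dY/dX = -29/X²
At X = 90: dY/dX = -29/8100, Y = 29/90

Elasticity = (-29/8100) · (90 / (29/90)) = -1

Interpretation: for a small percentage change in X, the percentage change in Y is approximately -1.00 times as large.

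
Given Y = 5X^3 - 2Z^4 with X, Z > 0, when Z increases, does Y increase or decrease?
Y decreases

Taking the partial derivative:
∂Y/∂Z = -8Z^3

∂Y/∂Z = -8Z^3 < 0 (assuming positive values)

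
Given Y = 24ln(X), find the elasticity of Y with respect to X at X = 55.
Elasticity = 1/ln(55) ≈ 0.2495

Elasticity = (dY/dX) · (X/Y)

dY/dX = 24/X
At X = 55: dY/dX = 24/55, Y = 24·ln(55)

Elasticity = (24/55) · (55 / (24·ln(55))) = 1/ln(55) ≈ 0.2495

Interpretation: for a small percentage change in X, the percentage change in Y is approximately 0.25 times as large.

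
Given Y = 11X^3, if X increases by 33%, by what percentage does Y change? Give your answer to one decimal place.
135.3%

For Y = 11X^3:
If X → X(1 + 0.33)
Then Y → Y · (1 + 0.33)^3
     ≈ Y · 2.3526

Percentage change = ((1 + 0.33)^3 − 1) × 100% ≈ 135.3%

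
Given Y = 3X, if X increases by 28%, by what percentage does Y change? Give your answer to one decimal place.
28.0%

For Y = 3X:
If X → X(1 + 0.28)
Then Y → Y · (1 + 0.28)^1
     = Y · 1.2800

Percentage change = ((1 + 0.28)^1 − 1) × 100% = 28.0%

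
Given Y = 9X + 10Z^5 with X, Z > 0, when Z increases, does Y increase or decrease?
Y increases

Taking the partial derivative:
∂Y/∂Z = 50Z^4

∂Y/∂Z = 50Z^4 > 0 (assuming positive values)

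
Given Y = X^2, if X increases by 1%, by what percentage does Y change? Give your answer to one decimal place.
2.0%

For Y = X^2:
If X → X(1 + 0.01)
Then Y → Y · (1 + 0.01)^2
     = Y · 1.0201

Percentage change = ((1 + 0.01)^2 − 1) × 100% ≈ 2.0%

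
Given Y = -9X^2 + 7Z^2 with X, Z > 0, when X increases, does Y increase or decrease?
Y decreases

Taking the partial derivative:
∂Y/∂X = -18X

∂Y/∂X = -18X < 0 (assuming positive values)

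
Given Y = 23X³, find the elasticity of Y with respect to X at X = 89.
Elasticity = 3

Elasticity = (dY/dX) · (X/Y)

dY/dX = 69·X²
At X = 89: dY/dX = 546549, Y = 16214287

Elasticity = 546549 · (89 / 16214287) = 3

Interpretation: for a small percentage change in X, the percentage change in Y is approximately 3.00 times as large.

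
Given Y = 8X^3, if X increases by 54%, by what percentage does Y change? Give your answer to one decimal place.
265.2%

For Y = 8X^3:
If X → X(1 + 0.54)
Then Y → Y · (1 + 0.54)^3
     ≈ Y · 3.6523

Percentage change = ((1 + 0.54)^3 − 1) × 100% ≈ 265.2%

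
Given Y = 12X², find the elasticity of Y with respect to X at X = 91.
Elasticity = 2

Elasticity = (dY/dX) · (X/Y)

dY/dX = 24·X
At X = 91: dY/dX = 2184, Y = 99372

Elasticity = 2184 · (91 / 99372) = 2

Interpretation: for a small percentage change in X, the percentage change in Y is approximately 2.00 times as large.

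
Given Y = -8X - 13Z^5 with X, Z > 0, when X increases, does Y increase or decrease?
Y decreases

Taking the partial derivative:
∂Y/∂X = -8

∂Y/∂X = -8 < 0 (assuming positive values)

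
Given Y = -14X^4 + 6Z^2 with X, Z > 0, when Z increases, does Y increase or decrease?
Y increases

Taking the partial derivative:
∂Y/∂Z = 12Z

∂Y/∂Z = 12Z > 0 (assuming positive values)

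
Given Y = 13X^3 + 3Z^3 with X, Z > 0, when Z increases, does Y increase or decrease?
Y increases

Taking the partial derivative:
∂Y/∂Z = 9Z^2

∂Y/∂Z = 9Z^2 > 0 (assuming positive values)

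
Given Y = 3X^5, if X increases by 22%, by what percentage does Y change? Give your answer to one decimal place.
170.3%

For Y = 3X^5:
If X → X(1 + 0.22)
Then Y → Y · (1 + 0.22)^5
     ≈ Y · 2.7027

Percentage change = ((1 + 0.22)^5 − 1) × 100% ≈ 170.3%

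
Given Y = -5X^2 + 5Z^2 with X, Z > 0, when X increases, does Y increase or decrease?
Y decreases

Taking the partial derivative:
∂Y/∂X = -10X

∂Y/∂X = -10X < 0 (assuming positive values)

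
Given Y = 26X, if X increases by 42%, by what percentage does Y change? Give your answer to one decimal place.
42.0%

For Y = 26X:
If X → X(1 + 0.42)
Then Y → Y · (1 + 0.42)^1
     = Y · 1.4200

Percentage change = ((1 + 0.42)^1 − 1) × 100% = 42.0%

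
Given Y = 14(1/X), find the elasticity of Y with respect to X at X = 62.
Elasticity = -1

Elasticity = (dY/dX) · (X/Y)

dY/dX = -14/X²
At X = 62: dY/dX = -7/1922, Y = 7/31

Elasticity = (-7/1922) · (62 / (7/31)) = -1

Interpretation: for a small percentage change in X, the percentage change in Y is approximately -1.00 times as large.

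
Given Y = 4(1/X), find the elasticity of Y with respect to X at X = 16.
Elasticity = -1

Elasticity = (dY/dX) · (X/Y)

dY/dX = -4/X²
At X = 16: dY/dX = -1/64, Y = 1/4

Elasticity = (-1/64) · (16 / (1/4)) = -1

Interpretation: for a small percentage change in X, the percentage change in Y is approximately -1.00 times as large.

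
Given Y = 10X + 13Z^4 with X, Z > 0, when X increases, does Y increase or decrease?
Y increases

Taking the partial derivative:
∂Y/∂X = 10

∂Y/∂X = 10 > 0 (assuming positive values)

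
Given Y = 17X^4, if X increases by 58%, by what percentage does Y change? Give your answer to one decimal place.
523.2%

For Y = 17X^4:
If X → X(1 + 0.58)
Then Y → Y · (1 + 0.58)^4
     ≈ Y · 6.2320

Percentage change = ((1 + 0.58)^4 − 1) × 100% ≈ 523.2%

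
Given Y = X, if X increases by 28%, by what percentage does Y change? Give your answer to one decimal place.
28.0%

For Y = X:
If X → X(1 + 0.28)
Then Y → Y · (1 + 0.28)^1
     = Y · 1.2800

Percentage change = ((1 + 0.28)^1 − 1) × 100% = 28.0%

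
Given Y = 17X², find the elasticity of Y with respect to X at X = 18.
Elasticity = 2

Elasticity = (dY/dX) · (X/Y)

dY/dX = 34·X
At X = 18: dY/dX = 612, Y = 5508

Elasticity = 612 · (18 / 5508) = 2

Interpretation: for a small percentage change in X, the percentage change in Y is approximately 2.00 times as large.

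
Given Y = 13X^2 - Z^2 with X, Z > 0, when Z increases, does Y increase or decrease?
Y decreases

Taking the partial derivative:
∂Y/∂Z = -2Z

∂Y/∂Z = -2Z < 0 (assuming positive values)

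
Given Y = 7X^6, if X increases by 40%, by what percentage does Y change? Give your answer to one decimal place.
653.0%

For Y = 7X^6:
If X → X(1 + 0.4)
Then Y → Y · (1 + 0.4)^6
     ≈ Y · 7.5295

Percentage change = ((1 + 0.4)^6 − 1) × 100% ≈ 653.0%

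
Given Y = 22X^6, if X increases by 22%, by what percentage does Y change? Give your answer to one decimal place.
229.7%

For Y = 22X^6:
If X → X(1 + 0.22)
Then Y → Y · (1 + 0.22)^6
     ≈ Y · 3.2973

Percentage change = ((1 + 0.22)^6 − 1) × 100% ≈ 229.7%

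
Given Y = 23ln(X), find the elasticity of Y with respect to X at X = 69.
Elasticity = 1/ln(69) ≈ 0.2362

Elasticity = (dY/dX) · (X/Y)

dY/dX = 23/X
At X = 69: dY/dX = 1/3, Y = 23·ln(69)

Elasticity = (1/3) · (69 / (23·ln(69))) = 1/ln(69) ≈ 0.2362

Interpretation: for a small percentage change in X, the percentage change in Y is approximately 0.24 times as large.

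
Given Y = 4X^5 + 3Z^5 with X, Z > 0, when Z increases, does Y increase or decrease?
Y increases

Taking the partial derivative:
∂Y/∂Z = 15Z^4

∂Y/∂Z = 15Z^4 > 0 (assuming positive values)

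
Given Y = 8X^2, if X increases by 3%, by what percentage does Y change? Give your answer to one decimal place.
6.1%

For Y = 8X^2:
If X → X(1 + 0.03)
Then Y → Y · (1 + 0.03)^2
     = Y · 1.0609

Percentage change = ((1 + 0.03)^2 − 1) × 100% ≈ 6.1%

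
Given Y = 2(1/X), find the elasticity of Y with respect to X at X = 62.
Elasticity = -1

Elasticity = (dY/dX) · (X/Y)

dY/dX = -2/X²
At X = 62: dY/dX = -1/1922, Y = 1/31

Elasticity = (-1/1922) · (62 / (1/31)) = -1

Interpretation: for a small percentage change in X, the percentage change in Y is approximately -1.00 times as large.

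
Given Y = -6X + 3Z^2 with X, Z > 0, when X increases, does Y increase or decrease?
Y decreases

Taking the partial derivative:
∂Y/∂X = -6

∂Y/∂X = -6 < 0 (assuming positive values)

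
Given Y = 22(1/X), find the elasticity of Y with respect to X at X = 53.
Elasticity = -1

Elasticity = (dY/dX) · (X/Y)

dY/dX = -22/X²
At X = 53: dY/dX = -22/2809, Y = 22/53

Elasticity = (-22/2809) · (53 / (22/53)) = -1

Interpretation: for a small percentage change in X, the percentage change in Y is approximately -1.00 times as large.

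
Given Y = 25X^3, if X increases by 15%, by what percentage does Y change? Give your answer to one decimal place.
52.1%

For Y = 25X^3:
If X → X(1 + 0.15)
Then Y → Y · (1 + 0.15)^3
     ≈ Y · 1.5209

Percentage change = ((1 + 0.15)^3 − 1) × 100% ≈ 52.1%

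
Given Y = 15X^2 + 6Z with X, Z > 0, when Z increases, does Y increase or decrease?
Y increases

Taking the partial derivative:
∂Y/∂Z = 6

∂Y/∂Z = 6 > 0 (assuming positive values)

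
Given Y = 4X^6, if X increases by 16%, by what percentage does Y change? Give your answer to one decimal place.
143.6%

For Y = 4X^6:
If X → X(1 + 0.16)
Then Y → Y · (1 + 0.16)^6
     ≈ Y · 2.4364

Percentage change = ((1 + 0.16)^6 − 1) × 100% ≈ 143.6%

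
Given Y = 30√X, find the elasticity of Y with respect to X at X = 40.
Elasticity = 1/2

Elasticity = (dY/dX) · (X/Y)

dY/dX = 15/√X
At X = 40: dY/dX = 3·√10/4, Y = 60·√10

Elasticity = (3·√10/4) · (40 / (60·√10)) = 1/2

Interpretation: for a small percentage change in X, the percentage change in Y is approximately 0.50 times as large.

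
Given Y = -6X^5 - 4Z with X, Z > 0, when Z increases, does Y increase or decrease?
Y decreases

Taking the partial derivative:
∂Y/∂Z = -4

∂Y/∂Z = -4 < 0 (assuming positive values)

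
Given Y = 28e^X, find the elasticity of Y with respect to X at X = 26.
Elasticity = 26

Elasticity = (dY/dX) · (X/Y)

dY/dX = 28·e^X
At X = 26: dY/dX = 28·e^26, Y = 28·e^26

Elasticity = (28·e^26) · (26 / (28·e^26)) = 26

Interpretation: for a small percentage change in X, the percentage change in Y is approximately 26.00 times as large.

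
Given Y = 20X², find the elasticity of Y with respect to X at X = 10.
Elasticity = 2

Elasticity = (dY/dX) · (X/Y)

dY/dX = 40·X
At X = 10: dY/dX = 400, Y = 2000

Elasticity = 400 · (10 / 2000) = 2

Interpretation: for a small percentage change in X, the percentage change in Y is approximately 2.00 times as large.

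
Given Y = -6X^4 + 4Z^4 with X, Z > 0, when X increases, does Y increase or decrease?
Y decreases

Taking the partial derivative:
∂Y/∂X = -24X^3

∂Y/∂X = -24X^3 < 0 (assuming positive values)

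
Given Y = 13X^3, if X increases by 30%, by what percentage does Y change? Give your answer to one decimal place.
119.7%

For Y = 13X^3:
If X → X(1 + 0.3)
Then Y → Y · (1 + 0.3)^3
     = Y · 2.1970

Percentage change = ((1 + 0.3)^3 − 1) × 100% = 119.7%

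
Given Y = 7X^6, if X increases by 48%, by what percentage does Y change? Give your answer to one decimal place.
950.9%

For Y = 7X^6:
If X → X(1 + 0.48)
Then Y → Y · (1 + 0.48)^6
     ≈ Y · 10.5092

Percentage change = ((1 + 0.48)^6 − 1) × 100% ≈ 950.9%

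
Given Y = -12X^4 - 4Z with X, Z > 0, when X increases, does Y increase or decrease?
Y decreases

Taking the partial derivative:
∂Y/∂X = -48X^3

∂Y/∂X = -48X^3 < 0 (assuming positive values)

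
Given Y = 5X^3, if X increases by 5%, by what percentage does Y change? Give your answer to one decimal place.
15.8%

For Y = 5X^3:
If X → X(1 + 0.05)
Then Y → Y · (1 + 0.05)^3
     ≈ Y · 1.1576

Percentage change = ((1 + 0.05)^3 − 1) × 100% ≈ 15.8%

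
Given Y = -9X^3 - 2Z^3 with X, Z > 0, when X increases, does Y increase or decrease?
Y decreases

Taking the partial derivative:
∂Y/∂X = -27X^2

∂Y/∂X = -27X^2 < 0 (assuming positive values)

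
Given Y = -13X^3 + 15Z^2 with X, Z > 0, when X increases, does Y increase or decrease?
Y decreases

Taking the partial derivative:
∂Y/∂X = -39X^2

∂Y/∂X = -39X^2 < 0 (assuming positive values)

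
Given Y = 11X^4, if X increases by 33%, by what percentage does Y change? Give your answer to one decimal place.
212.9%

For Y = 11X^4:
If X → X(1 + 0.33)
Then Y → Y · (1 + 0.33)^4
     ≈ Y · 3.1290

Percentage change = ((1 + 0.33)^4 − 1) × 100% ≈ 212.9%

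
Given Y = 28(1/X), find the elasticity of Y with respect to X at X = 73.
Elasticity = -1

Elasticity = (dY/dX) · (X/Y)

dY/dX = -28/X²
At X = 73: dY/dX = -28/5329, Y = 28/73

Elasticity = (-28/5329) · (73 / (28/73)) = -1

Interpretation: for a small percentage change in X, the percentage change in Y is approximately -1.00 times as large.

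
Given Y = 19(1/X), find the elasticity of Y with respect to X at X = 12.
Elasticity = -1

Elasticity = (dY/dX) · (X/Y)

dY/dX = -19/X²
At X = 12: dY/dX = -19/144, Y = 19/12

Elasticity = (-19/144) · (12 / (19/12)) = -1

Interpretation: for a small percentage change in X, the percentage change in Y is approximately -1.00 times as large.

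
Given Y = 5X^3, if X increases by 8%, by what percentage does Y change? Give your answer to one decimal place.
26.0%

For Y = 5X^3:
If X → X(1 + 0.08)
Then Y → Y · (1 + 0.08)^3
     ≈ Y · 1.2597

Percentage change = ((1 + 0.08)^3 − 1) × 100% ≈ 26.0%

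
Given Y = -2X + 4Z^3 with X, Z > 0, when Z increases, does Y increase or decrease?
Y increases

Taking the partial derivative:
∂Y/∂Z = 12Z^2

∂Y/∂Z = 12Z^2 > 0 (assuming positive values)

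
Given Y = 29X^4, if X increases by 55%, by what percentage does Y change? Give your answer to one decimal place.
477.2%

For Y = 29X^4:
If X → X(1 + 0.55)
Then Y → Y · (1 + 0.55)^4
     ≈ Y · 5.7720

Percentage change = ((1 + 0.55)^4 − 1) × 100% ≈ 477.2%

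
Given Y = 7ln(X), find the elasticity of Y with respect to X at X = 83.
Elasticity = 1/ln(83) ≈ 0.2263

Elasticity = (dY/dX) · (X/Y)

dY/dX = 7/X
At X = 83: dY/dX = 7/83, Y = 7·ln(83)

Elasticity = (7/83) · (83 / (7·ln(83))) = 1/ln(83) ≈ 0.2263

Interpretation: for a small percentage change in X, the percentage change in Y is approximately 0.23 times as large.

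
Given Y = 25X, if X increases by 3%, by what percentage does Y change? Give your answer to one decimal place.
3.0%

For Y = 25X:
If X → X(1 + 0.03)
Then Y → Y · (1 + 0.03)^1
     = Y · 1.0300

Percentage change = ((1 + 0.03)^1 − 1) × 100% = 3.0%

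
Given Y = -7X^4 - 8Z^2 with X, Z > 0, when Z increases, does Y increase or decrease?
Y decreases

Taking the partial derivative:
∂Y/∂Z = -16Z

∂Y/∂Z = -16Z < 0 (assuming positive values)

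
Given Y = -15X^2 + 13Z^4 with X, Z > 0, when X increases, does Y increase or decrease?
Y decreases

Taking the partial derivative:
∂Y/∂X = -30X

∂Y/∂X = -30X < 0 (assuming positive values)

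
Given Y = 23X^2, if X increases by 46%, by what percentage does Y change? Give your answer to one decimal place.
113.2%

For Y = 23X^2:
If X → X(1 + 0.46)
Then Y → Y · (1 + 0.46)^2
     = Y · 2.1316

Percentage change = ((1 + 0.46)^2 − 1) × 100% ≈ 113.2%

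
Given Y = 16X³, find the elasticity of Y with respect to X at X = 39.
Elasticity = 3

Elasticity = (dY/dX) · (X/Y)

dY/dX = 48·X²
At X = 39: dY/dX = 73008, Y = 949104

Elasticity = 73008 · (39 / 949104) = 3

Interpretation: for a small percentage change in X, the percentage change in Y is approximately 3.00 times as large.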